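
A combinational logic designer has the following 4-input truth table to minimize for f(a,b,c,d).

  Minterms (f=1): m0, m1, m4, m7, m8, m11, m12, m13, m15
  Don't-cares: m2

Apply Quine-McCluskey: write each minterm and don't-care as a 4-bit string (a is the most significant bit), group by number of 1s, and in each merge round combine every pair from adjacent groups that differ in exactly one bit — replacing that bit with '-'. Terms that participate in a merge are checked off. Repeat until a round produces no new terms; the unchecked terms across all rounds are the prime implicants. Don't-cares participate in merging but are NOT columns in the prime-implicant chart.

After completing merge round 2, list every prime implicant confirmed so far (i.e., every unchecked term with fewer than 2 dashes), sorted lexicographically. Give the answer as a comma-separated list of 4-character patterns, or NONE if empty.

-111, 00-0, 000-, 1-11, 11-1, 110-

Round 0: 0000✓ 0001✓ 0010✓ 0100✓ 0111✓ 1000✓ 1011✓ 1100✓ 1101✓ 1111✓
Round 1: -000✓ -100✓ -111 0-00✓ 00-0 000- 1-00✓ 1-11 11-1 110-
Round 2: --00
PIs = {--00, -111, 00-0, 000-, 1-11, 11-1, 110-}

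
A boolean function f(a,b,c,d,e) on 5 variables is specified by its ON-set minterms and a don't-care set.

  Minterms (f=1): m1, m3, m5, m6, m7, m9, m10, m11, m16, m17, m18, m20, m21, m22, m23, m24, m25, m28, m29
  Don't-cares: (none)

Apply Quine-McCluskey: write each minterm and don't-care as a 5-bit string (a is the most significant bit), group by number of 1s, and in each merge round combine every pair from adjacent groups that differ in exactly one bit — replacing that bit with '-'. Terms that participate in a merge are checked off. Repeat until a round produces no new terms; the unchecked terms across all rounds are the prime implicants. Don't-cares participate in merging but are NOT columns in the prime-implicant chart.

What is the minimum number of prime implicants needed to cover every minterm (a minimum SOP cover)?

6

size-2^0 implicants → 00001(✓)  00011(✓)  00101(✓)  00110(✓)  00111(✓)  01001(✓)  01010(✓)  01011(✓)  10000(✓)  10001(✓)  10010(✓)  10100(✓)  10101(✓)  10110(✓)  10111(✓)  11000(✓)  11001(✓)  11100(✓)  11101(✓)
size-2^1 implicants → -0001(✓)  -0101(✓)  -0110(✓)  -0111(✓)  -1001(✓)  0-001(✓)  0-011(✓)  00-01(✓)  00-11(✓)  000-1(✓)  001-1(✓)  0011-(✓)  010-1(✓)  0101-  1-000(✓)  1-001(✓)  1-100(✓)  1-101(✓)  10-00(✓)  10-01(✓)  10-10(✓)  100-0(✓)  1000-(✓)  101-0(✓)  101-1(✓)  1010-(✓)  1011-(✓)  11-00(✓)  11-01(✓)  1100-(✓)  1110-(✓)
size-2^2 implicants → --001  -0-01  -01-1  -011-  0-0-1  00--1  1--00(✓)  1--01(✓)  1-00-(✓)  1-10-(✓)  10--0  10-0-(✓)  101--  11-0-(✓)
size-2^3 implicants → 1--0-
Unchecked terms (primes): --001, -0-01, -01-1, -011-, 0-0-1, 00--1, 0101-, 1--0-, 10--0, 101--
Minterm coverage:
  m1 ⊆ --001,-0-01,0-0-1,00--1
  m3 ⊆ 0-0-1,00--1
  m5 ⊆ -0-01,-01-1,00--1
  m6 ⊆ -011- [E]
  m7 ⊆ -01-1,-011-,00--1
  m9 ⊆ --001,0-0-1
  m10 ⊆ 0101- [E]
  m11 ⊆ 0-0-1,0101-
  m16 ⊆ 1--0-,10--0
  m17 ⊆ --001,-0-01,1--0-
  m18 ⊆ 10--0 [E]
  m20 ⊆ 1--0-,10--0,101--
  m21 ⊆ -0-01,-01-1,1--0-,101--
  m22 ⊆ -011-,10--0,101--
  m23 ⊆ -01-1,-011-,101--
  m24 ⊆ 1--0- [E]
  m25 ⊆ --001,1--0-
  m28 ⊆ 1--0- [E]
  m29 ⊆ 1--0- [E]
E = {-011-, 0101-, 1--0-, 10--0}
Petrick residual → --001, 00--1
Cover = c'd'e + b'cd + a'b'e + a'bc'd + ad' + ab'e'  |cover|=6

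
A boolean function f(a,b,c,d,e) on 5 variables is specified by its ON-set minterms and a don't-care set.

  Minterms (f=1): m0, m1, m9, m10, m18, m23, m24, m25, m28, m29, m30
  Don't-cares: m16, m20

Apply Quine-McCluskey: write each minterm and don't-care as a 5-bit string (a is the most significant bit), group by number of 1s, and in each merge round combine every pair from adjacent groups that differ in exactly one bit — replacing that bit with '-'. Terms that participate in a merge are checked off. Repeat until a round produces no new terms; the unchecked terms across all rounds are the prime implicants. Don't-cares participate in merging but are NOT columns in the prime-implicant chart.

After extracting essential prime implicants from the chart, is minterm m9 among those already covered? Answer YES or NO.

[col 0] 00000*, 00001*, 01001*, 01010, 10000*, 10010*, 10100*, 10111, 11000*, 11001*, 11100*, 11101*, 11110*
[col 1] -0000, -1001, 0-001, 0000-, 1-000*, 1-100*, 10-00*, 100-0, 11-00*, 11-01*, 1100-*, 111-0, 1110-*
[col 2] 1--00, 11-0-
Prime implicants: -0000, -1001, 0-001, 0000-, 01010, 1--00, 100-0, 10111, 11-0-, 111-0
PI chart (minterm → PIs covering it):
  0 | -0000,0000-
  1 | 0-001,0000-
  9 | -1001,0-001
  10 | 01010  (sole → essential)
  18 | 100-0  (sole → essential)
  23 | 10111  (sole → essential)
  24 | 1--00,11-0-
  25 | -1001,11-0-
  28 | 1--00,11-0-,111-0
  29 | 11-0-  (sole → essential)
  30 | 111-0  (sole → essential)
Essential prime implicants: 01010, 100-0, 10111, 11-0-, 111-0

NO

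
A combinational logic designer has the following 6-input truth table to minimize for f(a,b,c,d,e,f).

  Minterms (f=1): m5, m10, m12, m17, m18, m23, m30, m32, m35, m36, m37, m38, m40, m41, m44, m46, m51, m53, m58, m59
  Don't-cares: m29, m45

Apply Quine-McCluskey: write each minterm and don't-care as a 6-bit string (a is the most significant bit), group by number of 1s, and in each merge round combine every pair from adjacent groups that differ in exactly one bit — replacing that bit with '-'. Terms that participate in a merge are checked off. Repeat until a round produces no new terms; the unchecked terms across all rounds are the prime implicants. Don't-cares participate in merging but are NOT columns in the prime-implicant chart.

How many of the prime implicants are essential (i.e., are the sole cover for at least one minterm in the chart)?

Round 0: 000101✓ 001010 001100✓ 010001 010010 010111 011101 011110 100000✓ 100011✓ 100100✓ 100101✓ 100110✓ 101000✓ 101001✓ 101100✓ 101101✓ 101110✓ 110011✓ 110101✓ 111010✓ 111011✓
Round 1: -00101 -01100 1-0011 1-0101 10-000✓ 10-100✓ 10-101✓ 10-110✓ 100-00✓ 1001-0✓ 10010-✓ 101-00✓ 101-01✓ 10100-✓ 1011-0✓ 10110-✓ 11-011 11101-
Round 2: 10--00 10-1-0 10-10- 101-0-
PIs = {-00101, -01100, 001010, 010001, 010010, 010111, 011101, 011110, 1-0011, 1-0101, 10--00, 10-1-0, 10-10-, 101-0-, 11-011, 11101-}
Coverage chart:
  m5: -00101 ←essential
  m10: 001010 ←essential
  m12: -01100 ←essential
  m17: 010001 ←essential
  m18: 010010 ←essential
  m23: 010111 ←essential
  m30: 011110 ←essential
  m32: 10--00 ←essential
  m35: 1-0011 ←essential
  m36: 10--00,10-1-0,10-10-
  m37: -00101,1-0101,10-10-
  m38: 10-1-0 ←essential
  m40: 10--00,101-0-
  m41: 101-0- ←essential
  m44: -01100,10--00,10-1-0,10-10-,101-0-
  m46: 10-1-0 ←essential
  m51: 1-0011,11-011
  m53: 1-0101 ←essential
  m58: 11101- ←essential
  m59: 11-011,11101-
Essential: -00101, -01100, 001010, 010001, 010010, 010111, 011110, 1-0011, 1-0101, 10--00, 10-1-0, 101-0-, 11101-

13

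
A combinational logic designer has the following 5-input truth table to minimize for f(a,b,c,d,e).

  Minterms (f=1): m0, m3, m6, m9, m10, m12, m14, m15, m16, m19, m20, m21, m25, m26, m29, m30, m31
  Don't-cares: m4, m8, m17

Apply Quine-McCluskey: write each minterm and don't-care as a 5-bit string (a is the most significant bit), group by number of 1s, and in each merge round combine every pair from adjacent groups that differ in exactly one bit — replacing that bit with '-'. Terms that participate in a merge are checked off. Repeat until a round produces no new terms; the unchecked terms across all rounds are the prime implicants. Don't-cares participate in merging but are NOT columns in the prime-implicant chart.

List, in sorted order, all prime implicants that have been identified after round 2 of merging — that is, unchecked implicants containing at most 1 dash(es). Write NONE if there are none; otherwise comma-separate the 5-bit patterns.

-0011, -1001, 0100-, 100-1, 111-1

[col 0] 00000*, 00011*, 00100*, 00110*, 01000*, 01001*, 01010*, 01100*, 01110*, 01111*, 10000*, 10001*, 10011*, 10100*, 10101*, 11001*, 11010*, 11101*, 11110*, 11111*
[col 1] -0000*, -0011, -0100*, -1001, -1010*, -1110*, -1111*, 0-000*, 0-100*, 0-110*, 00-00*, 001-0*, 01-00*, 01-10*, 010-0*, 0100-, 011-0*, 0111-*, 1-001*, 1-101*, 10-00*, 10-01*, 100-1, 1000-*, 1010-*, 11-01*, 11-10*, 111-1, 1111-*
[col 2] -0-00, -1-10, -111-, 0--00, 0-1-0, 01--0, 1--01, 10-0-
Prime implicants: -0-00, -0011, -1-10, -1001, -111-, 0--00, 0-1-0, 01--0, 0100-, 1--01, 10-0-, 100-1, 111-1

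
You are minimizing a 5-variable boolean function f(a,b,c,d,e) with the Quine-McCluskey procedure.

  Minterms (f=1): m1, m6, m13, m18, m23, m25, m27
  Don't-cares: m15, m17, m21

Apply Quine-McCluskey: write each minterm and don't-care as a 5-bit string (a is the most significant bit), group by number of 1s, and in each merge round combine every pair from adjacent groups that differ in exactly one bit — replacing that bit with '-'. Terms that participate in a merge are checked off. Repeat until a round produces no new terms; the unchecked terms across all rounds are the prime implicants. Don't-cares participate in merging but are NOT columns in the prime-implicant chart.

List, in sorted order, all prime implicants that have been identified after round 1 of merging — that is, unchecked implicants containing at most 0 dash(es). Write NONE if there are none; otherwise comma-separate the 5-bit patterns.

size-2^0 implicants → 00001(✓)  00110  01101(✓)  01111(✓)  10001(✓)  10010  10101(✓)  10111(✓)  11001(✓)  11011(✓)
size-2^1 implicants → -0001  011-1  1-001  10-01  101-1  110-1
Unchecked terms (primes): -0001, 00110, 011-1, 1-001, 10-01, 10010, 101-1, 110-1

00110, 10010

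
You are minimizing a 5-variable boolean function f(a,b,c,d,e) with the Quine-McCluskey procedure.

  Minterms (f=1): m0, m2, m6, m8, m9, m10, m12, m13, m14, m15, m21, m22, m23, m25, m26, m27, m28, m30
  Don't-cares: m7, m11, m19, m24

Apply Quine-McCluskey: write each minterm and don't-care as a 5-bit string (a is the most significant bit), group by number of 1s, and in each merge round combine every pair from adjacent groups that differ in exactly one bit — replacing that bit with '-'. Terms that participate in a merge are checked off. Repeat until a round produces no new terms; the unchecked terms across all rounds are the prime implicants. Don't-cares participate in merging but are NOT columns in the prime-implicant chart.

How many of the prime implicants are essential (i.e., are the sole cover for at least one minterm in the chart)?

5

size-2^0 implicants → 00000(✓)  00010(✓)  00110(✓)  00111(✓)  01000(✓)  01001(✓)  01010(✓)  01011(✓)  01100(✓)  01101(✓)  01110(✓)  01111(✓)  10011(✓)  10101(✓)  10110(✓)  10111(✓)  11000(✓)  11001(✓)  11010(✓)  11011(✓)  11100(✓)  11110(✓)
size-2^1 implicants → -0110(✓)  -0111(✓)  -1000(✓)  -1001(✓)  -1010(✓)  -1011(✓)  -1100(✓)  -1110(✓)  0-000(✓)  0-010(✓)  0-110(✓)  0-111(✓)  00-10(✓)  000-0(✓)  0011-(✓)  01-00(✓)  01-01(✓)  01-10(✓)  01-11(✓)  010-0(✓)  010-1(✓)  0100-(✓)  0101-(✓)  011-0(✓)  011-1(✓)  0110-(✓)  0111-(✓)  1-011  1-110(✓)  10-11  101-1  1011-(✓)  11-00(✓)  11-10(✓)  110-0(✓)  110-1(✓)  1100-(✓)  1101-(✓)  111-0(✓)
size-2^2 implicants → --110  -011-  -1-00(✓)  -1-10(✓)  -10-0(✓)  -10-1(✓)  -100-(✓)  -101-(✓)  -11-0(✓)  0--10  0-0-0  0-11-  01--0(✓)  01--1(✓)  01-0-(✓)  01-1-(✓)  010--(✓)  011--(✓)  11--0(✓)  110--(✓)
size-2^3 implicants → -1--0  -10--  01---
Unchecked terms (primes): --110, -011-, -1--0, -10--, 0--10, 0-0-0, 0-11-, 01---, 1-011, 10-11, 101-1
Minterm coverage:
  m0 ⊆ 0-0-0 [E]
  m2 ⊆ 0--10,0-0-0
  m6 ⊆ --110,-011-,0--10,0-11-
  m8 ⊆ -1--0,-10--,0-0-0,01---
  m9 ⊆ -10--,01---
  m10 ⊆ -1--0,-10--,0--10,0-0-0,01---
  m12 ⊆ -1--0,01---
  m13 ⊆ 01--- [E]
  m14 ⊆ --110,-1--0,0--10,0-11-,01---
  m15 ⊆ 0-11-,01---
  m21 ⊆ 101-1 [E]
  m22 ⊆ --110,-011-
  m23 ⊆ -011-,10-11,101-1
  m25 ⊆ -10-- [E]
  m26 ⊆ -1--0,-10--
  m27 ⊆ -10--,1-011
  m28 ⊆ -1--0 [E]
  m30 ⊆ --110,-1--0
E = {-1--0, -10--, 0-0-0, 01---, 101-1}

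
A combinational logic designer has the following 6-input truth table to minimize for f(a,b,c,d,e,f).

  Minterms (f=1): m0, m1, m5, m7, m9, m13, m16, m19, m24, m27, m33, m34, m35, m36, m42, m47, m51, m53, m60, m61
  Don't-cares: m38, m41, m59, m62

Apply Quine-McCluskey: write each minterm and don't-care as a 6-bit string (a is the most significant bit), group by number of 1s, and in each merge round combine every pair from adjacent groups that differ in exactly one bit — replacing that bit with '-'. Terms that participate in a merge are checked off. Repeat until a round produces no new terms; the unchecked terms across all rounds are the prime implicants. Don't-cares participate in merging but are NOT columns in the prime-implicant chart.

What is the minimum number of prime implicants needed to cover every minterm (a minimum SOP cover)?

11

size-2^0 implicants → 000000(✓)  000001(✓)  000101(✓)  000111(✓)  001001(✓)  001101(✓)  010000(✓)  010011(✓)  011000(✓)  011011(✓)  100001(✓)  100010(✓)  100011(✓)  100100(✓)  100110(✓)  101001(✓)  101010(✓)  101111  110011(✓)  110101(✓)  111011(✓)  111100(✓)  111101(✓)  111110(✓)
size-2^1 implicants → -00001(✓)  -01001(✓)  -10011(✓)  -11011(✓)  0-0000  00-001(✓)  00-101(✓)  000-01(✓)  00000-  0001-1  001-01(✓)  01-000  01-011(✓)  1-0011  10-001(✓)  10-010  100-10  1000-1  10001-  1001-0  11-011(✓)  11-101  1111-0  11110-
size-2^2 implicants → -0-001  -1-011  00--01
Unchecked terms (primes): -0-001, -1-011, 0-0000, 00--01, 00000-, 0001-1, 01-000, 1-0011, 10-010, 100-10, 1000-1, 10001-, 1001-0, 101111, 11-101, 1111-0, 11110-
Minterm coverage:
  m0 ⊆ 0-0000,00000-
  m1 ⊆ -0-001,00--01,00000-
  m5 ⊆ 00--01,0001-1
  m7 ⊆ 0001-1 [E]
  m9 ⊆ -0-001,00--01
  m13 ⊆ 00--01 [E]
  m16 ⊆ 0-0000,01-000
  m19 ⊆ -1-011 [E]
  m24 ⊆ 01-000 [E]
  m27 ⊆ -1-011 [E]
  m33 ⊆ -0-001,1000-1
  m34 ⊆ 10-010,100-10,10001-
  m35 ⊆ 1-0011,1000-1,10001-
  m36 ⊆ 1001-0 [E]
  m42 ⊆ 10-010 [E]
  m47 ⊆ 101111 [E]
  m51 ⊆ -1-011,1-0011
  m53 ⊆ 11-101 [E]
  m60 ⊆ 1111-0,11110-
  m61 ⊆ 11-101,11110-
E = {-1-011, 00--01, 0001-1, 01-000, 10-010, 1001-0, 101111, 11-101}
Petrick residual → 0-0000, 1000-1, 1111-0
Cover = bd'ef + a'c'd'e'f' + a'b'e'f + a'b'c'df + a'bd'e'f' + ab'd'ef' + ab'c'd'f + ab'c'df' + ab'cdef + abde'f + abcdf'  |cover|=11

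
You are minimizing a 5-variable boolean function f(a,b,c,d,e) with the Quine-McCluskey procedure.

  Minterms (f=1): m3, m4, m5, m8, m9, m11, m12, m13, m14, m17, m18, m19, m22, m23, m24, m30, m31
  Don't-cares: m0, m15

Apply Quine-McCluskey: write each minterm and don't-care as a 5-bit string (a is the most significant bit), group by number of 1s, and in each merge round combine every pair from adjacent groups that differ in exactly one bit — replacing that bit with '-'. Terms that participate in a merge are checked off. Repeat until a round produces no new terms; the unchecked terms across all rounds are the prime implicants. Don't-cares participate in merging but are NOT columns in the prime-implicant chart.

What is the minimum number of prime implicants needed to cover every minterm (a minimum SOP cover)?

Round 0: 00000✓ 00011✓ 00100✓ 00101✓ 01000✓ 01001✓ 01011✓ 01100✓ 01101✓ 01110✓ 01111✓ 10001✓ 10010✓ 10011✓ 10110✓ 10111✓ 11000✓ 11110✓ 11111✓
Round 1: -0011 -1000 -1110✓ -1111✓ 0-000✓ 0-011 0-100✓ 0-101✓ 00-00✓ 0010-✓ 01-00✓ 01-01✓ 01-11✓ 010-1✓ 0100-✓ 011-0✓ 011-1✓ 0110-✓ 0111-✓ 1-110✓ 1-111✓ 10-10✓ 10-11✓ 100-1 1001-✓ 1011-✓ 1111-✓
Round 2: -111- 0--00 0-10- 01--1 01-0- 011-- 1-11- 10-1-
PIs = {-0011, -1000, -111-, 0--00, 0-011, 0-10-, 01--1, 01-0-, 011--, 1-11-, 10-1-, 100-1}
Coverage chart:
  m3: -0011,0-011
  m4: 0--00,0-10-
  m5: 0-10- ←essential
  m8: -1000,0--00,01-0-
  m9: 01--1,01-0-
  m11: 0-011,01--1
  m12: 0--00,0-10-,01-0-,011--
  m13: 0-10-,01--1,01-0-,011--
  m14: -111-,011--
  m17: 100-1 ←essential
  m18: 10-1- ←essential
  m19: -0011,10-1-,100-1
  m22: 1-11-,10-1-
  m23: 1-11-,10-1-
  m24: -1000 ←essential
  m30: -111-,1-11-
  m31: -111-,1-11-
Essential: -1000, 0-10-, 10-1-, 100-1
Petrick residual → -0011, -111-, 01--1
Min cover (7 terms): b'c'de + bc'd'e' + bcd + a'cd' + a'be + ab'd + ab'c'e

7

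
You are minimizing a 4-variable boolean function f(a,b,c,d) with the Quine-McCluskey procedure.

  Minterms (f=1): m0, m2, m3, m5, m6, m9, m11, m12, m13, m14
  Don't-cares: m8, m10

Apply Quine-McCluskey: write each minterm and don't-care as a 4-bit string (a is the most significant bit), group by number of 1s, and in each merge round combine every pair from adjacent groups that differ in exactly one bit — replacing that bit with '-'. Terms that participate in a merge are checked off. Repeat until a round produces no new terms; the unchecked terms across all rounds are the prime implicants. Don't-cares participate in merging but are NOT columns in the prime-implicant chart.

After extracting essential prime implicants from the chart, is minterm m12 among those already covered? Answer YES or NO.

NO

[col 0] 0000*, 0010*, 0011*, 0101*, 0110*, 1000*, 1001*, 1010*, 1011*, 1100*, 1101*, 1110*
[col 1] -000*, -010*, -011*, -101, -110*, 0-10*, 00-0*, 001-*, 1-00*, 1-01*, 1-10*, 10-0*, 10-1*, 100-*, 101-*, 11-0*, 110-*
[col 2] --10, -0-0, -01-, 1--0, 1-0-, 10--
Prime implicants: --10, -0-0, -01-, -101, 1--0, 1-0-, 10--
PI chart (minterm → PIs covering it):
  0 | -0-0  (sole → essential)
  2 | --10,-0-0,-01-
  3 | -01-  (sole → essential)
  5 | -101  (sole → essential)
  6 | --10  (sole → essential)
  9 | 1-0-,10--
  11 | -01-,10--
  12 | 1--0,1-0-
  13 | -101,1-0-
  14 | --10,1--0
Essential prime implicants: --10, -0-0, -01-, -101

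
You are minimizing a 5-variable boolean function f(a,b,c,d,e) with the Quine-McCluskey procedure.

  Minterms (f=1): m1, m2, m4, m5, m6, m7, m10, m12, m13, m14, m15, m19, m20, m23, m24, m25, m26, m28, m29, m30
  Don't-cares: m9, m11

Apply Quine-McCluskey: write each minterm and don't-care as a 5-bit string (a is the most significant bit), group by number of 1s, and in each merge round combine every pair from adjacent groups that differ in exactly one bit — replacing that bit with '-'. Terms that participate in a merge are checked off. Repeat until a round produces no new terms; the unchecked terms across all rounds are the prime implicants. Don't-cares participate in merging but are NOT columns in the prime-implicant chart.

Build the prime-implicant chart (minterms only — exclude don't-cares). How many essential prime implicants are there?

4

size-2^0 implicants → 00001(✓)  00010(✓)  00100(✓)  00101(✓)  00110(✓)  00111(✓)  01001(✓)  01010(✓)  01011(✓)  01100(✓)  01101(✓)  01110(✓)  01111(✓)  10011(✓)  10100(✓)  10111(✓)  11000(✓)  11001(✓)  11010(✓)  11100(✓)  11101(✓)  11110(✓)
size-2^1 implicants → -0100(✓)  -0111  -1001(✓)  -1010(✓)  -1100(✓)  -1101(✓)  -1110(✓)  0-001(✓)  0-010(✓)  0-100(✓)  0-101(✓)  0-110(✓)  0-111(✓)  00-01(✓)  00-10(✓)  001-0(✓)  001-1(✓)  0010-(✓)  0011-(✓)  01-01(✓)  01-10(✓)  01-11(✓)  010-1(✓)  0101-(✓)  011-0(✓)  011-1(✓)  0110-(✓)  0111-(✓)  1-100(✓)  10-11  11-00(✓)  11-01(✓)  11-10(✓)  110-0(✓)  1100-(✓)  111-0(✓)  1110-(✓)
size-2^2 implicants → --100  -1-01  -1-10  -11-0  -110-  0--01  0--10  0-1-0(✓)  0-1-1(✓)  0-10-(✓)  0-11-(✓)  001--(✓)  01--1  01-1-  011--(✓)  11--0  11-0-
size-2^3 implicants → 0-1--
Unchecked terms (primes): --100, -0111, -1-01, -1-10, -11-0, -110-, 0--01, 0--10, 0-1--, 01--1, 01-1-, 10-11, 11--0, 11-0-
Minterm coverage:
  m1 ⊆ 0--01 [E]
  m2 ⊆ 0--10 [E]
  m4 ⊆ --100,0-1--
  m5 ⊆ 0--01,0-1--
  m6 ⊆ 0--10,0-1--
  m7 ⊆ -0111,0-1--
  m10 ⊆ -1-10,0--10,01-1-
  m12 ⊆ --100,-11-0,-110-,0-1--
  m13 ⊆ -1-01,-110-,0--01,0-1--,01--1
  m14 ⊆ -1-10,-11-0,0--10,0-1--,01-1-
  m15 ⊆ 0-1--,01--1,01-1-
  m19 ⊆ 10-11 [E]
  m20 ⊆ --100 [E]
  m23 ⊆ -0111,10-11
  m24 ⊆ 11--0,11-0-
  m25 ⊆ -1-01,11-0-
  m26 ⊆ -1-10,11--0
  m28 ⊆ --100,-11-0,-110-,11--0,11-0-
  m29 ⊆ -1-01,-110-,11-0-
  m30 ⊆ -1-10,-11-0,11--0
E = {--100, 0--01, 0--10, 10-11}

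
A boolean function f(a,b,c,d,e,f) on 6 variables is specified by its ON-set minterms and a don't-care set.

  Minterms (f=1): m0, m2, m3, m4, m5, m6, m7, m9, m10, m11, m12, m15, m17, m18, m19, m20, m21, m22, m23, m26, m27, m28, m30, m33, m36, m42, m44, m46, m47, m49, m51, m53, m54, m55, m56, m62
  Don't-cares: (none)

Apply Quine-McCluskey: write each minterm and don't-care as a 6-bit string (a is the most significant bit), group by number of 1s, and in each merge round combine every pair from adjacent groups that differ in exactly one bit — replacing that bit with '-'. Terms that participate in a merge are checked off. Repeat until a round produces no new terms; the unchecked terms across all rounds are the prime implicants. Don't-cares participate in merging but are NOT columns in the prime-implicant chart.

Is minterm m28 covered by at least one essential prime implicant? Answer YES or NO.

NO

Round 0: 000000✓ 000010✓ 000011✓ 000100✓ 000101✓ 000110✓ 000111✓ 001001✓ 001010✓ 001011✓ 001100✓ 001111✓ 010001✓ 010010✓ 010011✓ 010100✓ 010101✓ 010110✓ 010111✓ 011010✓ 011011✓ 011100✓ 011110✓ 100001✓ 100100✓ 101010✓ 101100✓ 101110✓ 101111✓ 110001✓ 110011✓ 110101✓ 110110✓ 110111✓ 111000 111110✓
Round 1: -00100✓ -01010 -01100✓ -01111 -10001✓ -10011✓ -10101✓ -10110✓ -10111✓ -11110✓ 0-0010✓ 0-0011✓ 0-0100✓ 0-0101✓ 0-0110✓ 0-0111✓ 0-1010✓ 0-1011✓ 0-1100✓ 00-010✓ 00-011✓ 00-100✓ 00-111✓ 000-00✓ 000-10✓ 000-11✓ 0000-0✓ 00001-✓ 0001-0✓ 0001-1✓ 00010-✓ 00011-✓ 001-11✓ 0010-1 00101-✓ 01-010✓ 01-011✓ 01-100✓ 01-110✓ 010-01✓ 010-10✓ 010-11✓ 0100-1✓ 01001-✓ 0101-0✓ 0101-1✓ 01010-✓ 01011-✓ 011-10✓ 01101-✓ 0111-0✓ 1-0001 1-1110 10-100✓ 101-10 1011-0 10111- 11-110✓ 110-01✓ 110-11✓ 1100-1✓ 1101-1✓ 11011-✓
Round 2: -0-100 -1-110 -10-01✓ -10-11✓ -100-1✓ -101-1✓ -1011- 0--010✓ 0--011✓ 0--100 0-0-10✓ 0-0-11✓ 0-001-✓ 0-01-0✓ 0-01-1✓ 0-010-✓ 0-011-✓ 0-101-✓ 00--11 00-01-✓ 000--0 000-1-✓ 0001--✓ 01--10 01-01-✓ 01-1-0 010--1✓ 010-1-✓ 0101--✓ 110--1✓
Round 3: -10--1 0--01- 0-0-1- 0-01--
PIs = {-0-100, -01010, -01111, -1-110, -10--1, -1011-, 0--01-, 0--100, 0-0-1-, 0-01--, 00--11, 000--0, 0010-1, 01--10, 01-1-0, 1-0001, 1-1110, 101-10, 1011-0, 10111-, 111000}
Coverage chart:
  m0: 000--0 ←essential
  m2: 0--01-,0-0-1-,000--0
  m3: 0--01-,0-0-1-,00--11
  m4: -0-100,0--100,0-01--,000--0
  m5: 0-01-- ←essential
  m6: 0-0-1-,0-01--,000--0
  m7: 0-0-1-,0-01--,00--11
  m9: 0010-1 ←essential
  m10: -01010,0--01-
  m11: 0--01-,00--11,0010-1
  m12: -0-100,0--100
  m15: -01111,00--11
  m17: -10--1 ←essential
  m18: 0--01-,0-0-1-,01--10
  m19: -10--1,0--01-,0-0-1-
  m20: 0--100,0-01--,01-1-0
  m21: -10--1,0-01--
  m22: -1-110,-1011-,0-0-1-,0-01--,01--10,01-1-0
  m23: -10--1,-1011-,0-0-1-,0-01--
  m26: 0--01-,01--10
  m27: 0--01- ←essential
  m28: 0--100,01-1-0
  m30: -1-110,01--10,01-1-0
  m33: 1-0001 ←essential
  m36: -0-100 ←essential
  m42: -01010,101-10
  m44: -0-100,1011-0
  m46: 1-1110,101-10,1011-0,10111-
  m47: -01111,10111-
  m49: -10--1,1-0001
  m51: -10--1 ←essential
  m53: -10--1 ←essential
  m54: -1-110,-1011-
  m55: -10--1,-1011-
  m56: 111000 ←essential
  m62: -1-110,1-1110
Essential: -0-100, -10--1, 0--01-, 0-01--, 000--0, 0010-1, 1-0001, 111000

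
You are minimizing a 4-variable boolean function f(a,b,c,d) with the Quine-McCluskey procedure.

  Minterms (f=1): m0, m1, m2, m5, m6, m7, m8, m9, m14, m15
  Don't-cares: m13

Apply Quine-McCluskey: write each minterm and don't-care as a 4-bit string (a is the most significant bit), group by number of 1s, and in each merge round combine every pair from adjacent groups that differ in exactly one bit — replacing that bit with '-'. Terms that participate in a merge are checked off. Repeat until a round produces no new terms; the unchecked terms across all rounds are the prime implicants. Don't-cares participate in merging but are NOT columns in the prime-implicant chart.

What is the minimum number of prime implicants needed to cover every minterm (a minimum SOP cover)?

4

Round 0: 0000✓ 0001✓ 0010✓ 0101✓ 0110✓ 0111✓ 1000✓ 1001✓ 1101✓ 1110✓ 1111✓
Round 1: -000✓ -001✓ -101✓ -110✓ -111✓ 0-01✓ 0-10 00-0 000-✓ 01-1✓ 011-✓ 1-01✓ 100-✓ 11-1✓ 111-✓
Round 2: --01 -00- -1-1 -11-
PIs = {--01, -00-, -1-1, -11-, 0-10, 00-0}
Coverage chart:
  m0: -00-,00-0
  m1: --01,-00-
  m2: 0-10,00-0
  m5: --01,-1-1
  m6: -11-,0-10
  m7: -1-1,-11-
  m8: -00- ←essential
  m9: --01,-00-
  m14: -11- ←essential
  m15: -1-1,-11-
Essential: -00-, -11-
Petrick residual → --01, 0-10
Min cover (4 terms): c'd + b'c' + bc + a'cd'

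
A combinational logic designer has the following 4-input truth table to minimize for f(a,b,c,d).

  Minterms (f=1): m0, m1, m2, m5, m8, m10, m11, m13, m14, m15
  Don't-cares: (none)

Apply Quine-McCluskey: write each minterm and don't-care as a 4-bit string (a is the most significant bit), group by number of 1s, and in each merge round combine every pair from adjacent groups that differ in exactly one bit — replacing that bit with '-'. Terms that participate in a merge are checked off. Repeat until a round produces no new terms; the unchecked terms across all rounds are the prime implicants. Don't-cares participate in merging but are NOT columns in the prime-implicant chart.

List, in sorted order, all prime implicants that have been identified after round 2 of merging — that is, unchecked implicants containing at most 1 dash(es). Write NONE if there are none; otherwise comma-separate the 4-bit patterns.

-101, 0-01, 000-, 11-1

Round 0: 0000✓ 0001✓ 0010✓ 0101✓ 1000✓ 1010✓ 1011✓ 1101✓ 1110✓ 1111✓
Round 1: -000✓ -010✓ -101 0-01 00-0✓ 000- 1-10✓ 1-11✓ 10-0✓ 101-✓ 11-1 111-✓
Round 2: -0-0 1-1-
PIs = {-0-0, -101, 0-01, 000-, 1-1-, 11-1}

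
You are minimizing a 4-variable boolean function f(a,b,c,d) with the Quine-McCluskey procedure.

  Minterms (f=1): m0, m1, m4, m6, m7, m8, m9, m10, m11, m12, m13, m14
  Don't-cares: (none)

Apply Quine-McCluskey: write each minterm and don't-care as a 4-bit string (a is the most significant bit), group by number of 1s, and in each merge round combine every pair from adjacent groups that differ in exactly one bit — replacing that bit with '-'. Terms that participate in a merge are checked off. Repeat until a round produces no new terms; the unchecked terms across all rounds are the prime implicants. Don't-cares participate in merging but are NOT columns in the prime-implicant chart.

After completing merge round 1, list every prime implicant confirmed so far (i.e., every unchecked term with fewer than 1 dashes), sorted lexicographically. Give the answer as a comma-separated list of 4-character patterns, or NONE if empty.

NONE

[col 0] 0000*, 0001*, 0100*, 0110*, 0111*, 1000*, 1001*, 1010*, 1011*, 1100*, 1101*, 1110*
[col 1] -000*, -001*, -100*, -110*, 0-00*, 000-*, 01-0*, 011-, 1-00*, 1-01*, 1-10*, 10-0*, 10-1*, 100-*, 101-*, 11-0*, 110-*
[col 2] --00, -00-, -1-0, 1--0, 1-0-, 10--
Prime implicants: --00, -00-, -1-0, 011-, 1--0, 1-0-, 10--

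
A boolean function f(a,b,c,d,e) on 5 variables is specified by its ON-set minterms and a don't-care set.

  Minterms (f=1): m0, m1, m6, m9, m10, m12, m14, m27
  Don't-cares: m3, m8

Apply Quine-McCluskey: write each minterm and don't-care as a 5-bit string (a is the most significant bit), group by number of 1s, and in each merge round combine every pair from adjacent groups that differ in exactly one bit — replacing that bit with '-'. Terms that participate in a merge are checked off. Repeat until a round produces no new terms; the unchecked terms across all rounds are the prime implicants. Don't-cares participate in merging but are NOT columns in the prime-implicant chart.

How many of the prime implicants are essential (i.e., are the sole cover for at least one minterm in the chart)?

4

[col 0] 00000*, 00001*, 00011*, 00110*, 01000*, 01001*, 01010*, 01100*, 01110*, 11011
[col 1] 0-000*, 0-001*, 0-110, 000-1, 0000-*, 01-00*, 01-10*, 010-0*, 0100-*, 011-0*
[col 2] 0-00-, 01--0
Prime implicants: 0-00-, 0-110, 000-1, 01--0, 11011
PI chart (minterm → PIs covering it):
  0 | 0-00-  (sole → essential)
  1 | 0-00-,000-1
  6 | 0-110  (sole → essential)
  9 | 0-00-  (sole → essential)
  10 | 01--0  (sole → essential)
  12 | 01--0  (sole → essential)
  14 | 0-110,01--0
  27 | 11011  (sole → essential)
Essential prime implicants: 0-00-, 0-110, 01--0, 11011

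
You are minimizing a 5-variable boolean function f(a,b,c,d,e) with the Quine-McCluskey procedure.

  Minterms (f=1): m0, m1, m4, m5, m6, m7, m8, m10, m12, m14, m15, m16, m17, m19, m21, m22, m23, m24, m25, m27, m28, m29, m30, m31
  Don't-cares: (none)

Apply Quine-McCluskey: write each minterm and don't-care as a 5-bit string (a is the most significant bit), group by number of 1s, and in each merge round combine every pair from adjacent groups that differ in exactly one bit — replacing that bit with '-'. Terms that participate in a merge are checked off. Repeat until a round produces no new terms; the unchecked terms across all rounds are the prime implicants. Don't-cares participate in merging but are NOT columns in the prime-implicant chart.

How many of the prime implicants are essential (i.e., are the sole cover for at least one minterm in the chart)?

3

[col 0] 00000*, 00001*, 00100*, 00101*, 00110*, 00111*, 01000*, 01010*, 01100*, 01110*, 01111*, 10000*, 10001*, 10011*, 10101*, 10110*, 10111*, 11000*, 11001*, 11011*, 11100*, 11101*, 11110*, 11111*
[col 1] -0000*, -0001*, -0101*, -0110*, -0111*, -1000*, -1100*, -1110*, -1111*, 0-000*, 0-100*, 0-110*, 0-111*, 00-00*, 00-01*, 0000-*, 001-0*, 001-1*, 0010-*, 0011-*, 01-00*, 01-10*, 010-0*, 011-0*, 0111-*, 1-000*, 1-001*, 1-011*, 1-101*, 1-110*, 1-111*, 10-01*, 10-11*, 100-1*, 1000-*, 101-1*, 1011-*, 11-00*, 11-01*, 11-11*, 110-1*, 1100-*, 111-0*, 111-1*, 1110-*, 1111-*
[col 2] --000, --110*, --111*, -0-01, -000-, -01-1, -011-*, -1-00, -11-0, -111-*, 0--00, 0-1-0, 0-11-*, 00-0-, 001--, 01--0, 1--01*, 1--11*, 1-0-1*, 1-00-, 1-1-1*, 1-11-*, 10--1*, 11--1*, 11-0-, 111--
[col 3] --11-, 1---1
Prime implicants: --000, --11-, -0-01, -000-, -01-1, -1-00, -11-0, 0--00, 0-1-0, 00-0-, 001--, 01--0, 1---1, 1-00-, 11-0-, 111--
PI chart (minterm → PIs covering it):
  0 | --000,-000-,0--00,00-0-
  1 | -0-01,-000-,00-0-
  4 | 0--00,0-1-0,00-0-,001--
  5 | -0-01,-01-1,00-0-,001--
  6 | --11-,0-1-0,001--
  7 | --11-,-01-1,001--
  8 | --000,-1-00,0--00,01--0
  10 | 01--0  (sole → essential)
  12 | -1-00,-11-0,0--00,0-1-0,01--0
  14 | --11-,-11-0,0-1-0,01--0
  15 | --11-  (sole → essential)
  16 | --000,-000-,1-00-
  17 | -0-01,-000-,1---1,1-00-
  19 | 1---1  (sole → essential)
  21 | -0-01,-01-1,1---1
  22 | --11-  (sole → essential)
  23 | --11-,-01-1,1---1
  24 | --000,-1-00,1-00-,11-0-
  25 | 1---1,1-00-,11-0-
  27 | 1---1  (sole → essential)
  28 | -1-00,-11-0,11-0-,111--
  29 | 1---1,11-0-,111--
  30 | --11-,-11-0,111--
  31 | --11-,1---1,111--
Essential prime implicants: --11-, 01--0, 1---1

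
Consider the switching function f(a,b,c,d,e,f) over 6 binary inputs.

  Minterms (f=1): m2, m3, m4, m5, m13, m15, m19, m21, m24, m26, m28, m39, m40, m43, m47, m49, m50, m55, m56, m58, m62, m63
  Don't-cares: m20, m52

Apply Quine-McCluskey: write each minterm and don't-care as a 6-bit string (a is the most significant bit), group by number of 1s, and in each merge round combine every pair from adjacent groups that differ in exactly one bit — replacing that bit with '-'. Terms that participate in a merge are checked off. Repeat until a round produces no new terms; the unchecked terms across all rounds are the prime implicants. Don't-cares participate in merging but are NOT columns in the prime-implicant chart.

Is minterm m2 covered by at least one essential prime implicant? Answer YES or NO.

YES

[col 0] 000010*, 000011*, 000100*, 000101*, 001101*, 001111*, 010011*, 010100*, 010101*, 011000*, 011010*, 011100*, 100111*, 101000*, 101011*, 101111*, 110001, 110010*, 110100*, 110111*, 111000*, 111010*, 111110*, 111111*
[col 1] -01111, -10100, -11000*, -11010*, 0-0011, 0-0100*, 0-0101*, 00-101, 00001-, 00010-*, 0011-1, 01-100, 01010-*, 011-00, 0110-0*, 1-0111*, 1-1000, 1-1111*, 10-111*, 101-11, 11-010, 11-111*, 111-10, 1110-0*, 11111-
[col 2] -110-0, 0-010-, 1--111
Prime implicants: -01111, -10100, -110-0, 0-0011, 0-010-, 00-101, 00001-, 0011-1, 01-100, 011-00, 1--111, 1-1000, 101-11, 11-010, 110001, 111-10, 11111-
PI chart (minterm → PIs covering it):
  2 | 00001-  (sole → essential)
  3 | 0-0011,00001-
  4 | 0-010-  (sole → essential)
  5 | 0-010-,00-101
  13 | 00-101,0011-1
  15 | -01111,0011-1
  19 | 0-0011  (sole → essential)
  21 | 0-010-  (sole → essential)
  24 | -110-0,011-00
  26 | -110-0  (sole → essential)
  28 | 01-100,011-00
  39 | 1--111  (sole → essential)
  40 | 1-1000  (sole → essential)
  43 | 101-11  (sole → essential)
  47 | -01111,1--111,101-11
  49 | 110001  (sole → essential)
  50 | 11-010  (sole → essential)
  55 | 1--111  (sole → essential)
  56 | -110-0,1-1000
  58 | -110-0,11-010,111-10
  62 | 111-10,11111-
  63 | 1--111,11111-
Essential prime implicants: -110-0, 0-0011, 0-010-, 00001-, 1--111, 1-1000, 101-11, 11-010, 110001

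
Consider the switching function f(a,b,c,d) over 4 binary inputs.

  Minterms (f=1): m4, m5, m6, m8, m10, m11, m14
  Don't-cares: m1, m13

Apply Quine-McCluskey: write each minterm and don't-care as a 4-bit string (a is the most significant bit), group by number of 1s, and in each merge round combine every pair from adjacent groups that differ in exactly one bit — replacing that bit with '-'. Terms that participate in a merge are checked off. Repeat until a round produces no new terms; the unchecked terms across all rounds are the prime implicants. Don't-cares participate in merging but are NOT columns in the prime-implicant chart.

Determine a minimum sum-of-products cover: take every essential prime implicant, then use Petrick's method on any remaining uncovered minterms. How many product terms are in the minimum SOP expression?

[col 0] 0001*, 0100*, 0101*, 0110*, 1000*, 1010*, 1011*, 1101*, 1110*
[col 1] -101, -110, 0-01, 01-0, 010-, 1-10, 10-0, 101-
Prime implicants: -101, -110, 0-01, 01-0, 010-, 1-10, 10-0, 101-
PI chart (minterm → PIs covering it):
  4 | 01-0,010-
  5 | -101,0-01,010-
  6 | -110,01-0
  8 | 10-0  (sole → essential)
  10 | 1-10,10-0,101-
  11 | 101-  (sole → essential)
  14 | -110,1-10
Essential prime implicants: 10-0, 101-
Petrick residual → -110, 010-
Minimum SOP uses 4 PIs: bcd' + a'bc' + ab'd' + ab'c

4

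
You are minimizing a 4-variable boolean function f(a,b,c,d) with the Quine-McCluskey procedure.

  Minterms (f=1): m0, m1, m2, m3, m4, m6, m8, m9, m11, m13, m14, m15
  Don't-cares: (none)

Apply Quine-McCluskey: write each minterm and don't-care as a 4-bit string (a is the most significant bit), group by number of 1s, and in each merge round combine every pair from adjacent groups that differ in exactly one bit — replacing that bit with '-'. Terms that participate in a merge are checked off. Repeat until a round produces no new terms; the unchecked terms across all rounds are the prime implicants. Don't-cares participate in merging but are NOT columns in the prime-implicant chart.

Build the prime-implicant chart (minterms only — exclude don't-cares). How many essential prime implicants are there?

size-2^0 implicants → 0000(✓)  0001(✓)  0010(✓)  0011(✓)  0100(✓)  0110(✓)  1000(✓)  1001(✓)  1011(✓)  1101(✓)  1110(✓)  1111(✓)
size-2^1 implicants → -000(✓)  -001(✓)  -011(✓)  -110  0-00(✓)  0-10(✓)  00-0(✓)  00-1(✓)  000-(✓)  001-(✓)  01-0(✓)  1-01(✓)  1-11(✓)  10-1(✓)  100-(✓)  11-1(✓)  111-
size-2^2 implicants → -0-1  -00-  0--0  00--  1--1
Unchecked terms (primes): -0-1, -00-, -110, 0--0, 00--, 1--1, 111-
Minterm coverage:
  m0 ⊆ -00-,0--0,00--
  m1 ⊆ -0-1,-00-,00--
  m2 ⊆ 0--0,00--
  m3 ⊆ -0-1,00--
  m4 ⊆ 0--0 [E]
  m6 ⊆ -110,0--0
  m8 ⊆ -00- [E]
  m9 ⊆ -0-1,-00-,1--1
  m11 ⊆ -0-1,1--1
  m13 ⊆ 1--1 [E]
  m14 ⊆ -110,111-
  m15 ⊆ 1--1,111-
E = {-00-, 0--0, 1--1}

3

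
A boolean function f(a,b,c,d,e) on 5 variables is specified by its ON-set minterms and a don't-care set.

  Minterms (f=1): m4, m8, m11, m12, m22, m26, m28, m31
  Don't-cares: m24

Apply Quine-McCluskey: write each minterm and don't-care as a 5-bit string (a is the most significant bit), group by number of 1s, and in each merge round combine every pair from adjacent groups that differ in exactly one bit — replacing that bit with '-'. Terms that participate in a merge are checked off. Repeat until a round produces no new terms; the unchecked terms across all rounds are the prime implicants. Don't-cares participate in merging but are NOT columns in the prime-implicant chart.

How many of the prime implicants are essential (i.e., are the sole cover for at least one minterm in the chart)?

[col 0] 00100*, 01000*, 01011, 01100*, 10110, 11000*, 11010*, 11100*, 11111
[col 1] -1000*, -1100*, 0-100, 01-00*, 11-00*, 110-0
[col 2] -1-00
Prime implicants: -1-00, 0-100, 01011, 10110, 110-0, 11111
PI chart (minterm → PIs covering it):
  4 | 0-100  (sole → essential)
  8 | -1-00  (sole → essential)
  11 | 01011  (sole → essential)
  12 | -1-00,0-100
  22 | 10110  (sole → essential)
  26 | 110-0  (sole → essential)
  28 | -1-00  (sole → essential)
  31 | 11111  (sole → essential)
Essential prime implicants: -1-00, 0-100, 01011, 10110, 110-0, 11111

6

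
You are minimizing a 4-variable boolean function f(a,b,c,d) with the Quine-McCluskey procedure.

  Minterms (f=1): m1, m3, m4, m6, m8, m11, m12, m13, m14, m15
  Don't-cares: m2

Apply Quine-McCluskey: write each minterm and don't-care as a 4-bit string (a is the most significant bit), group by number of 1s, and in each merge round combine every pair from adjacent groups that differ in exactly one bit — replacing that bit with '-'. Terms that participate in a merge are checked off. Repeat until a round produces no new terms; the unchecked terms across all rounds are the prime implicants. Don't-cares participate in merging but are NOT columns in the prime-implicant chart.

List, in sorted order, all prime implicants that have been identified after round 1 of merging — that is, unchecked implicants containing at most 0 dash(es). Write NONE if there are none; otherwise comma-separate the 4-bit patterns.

NONE

size-2^0 implicants → 0001(✓)  0010(✓)  0011(✓)  0100(✓)  0110(✓)  1000(✓)  1011(✓)  1100(✓)  1101(✓)  1110(✓)  1111(✓)
size-2^1 implicants → -011  -100(✓)  -110(✓)  0-10  00-1  001-  01-0(✓)  1-00  1-11  11-0(✓)  11-1(✓)  110-(✓)  111-(✓)
size-2^2 implicants → -1-0  11--
Unchecked terms (primes): -011, -1-0, 0-10, 00-1, 001-, 1-00, 1-11, 11--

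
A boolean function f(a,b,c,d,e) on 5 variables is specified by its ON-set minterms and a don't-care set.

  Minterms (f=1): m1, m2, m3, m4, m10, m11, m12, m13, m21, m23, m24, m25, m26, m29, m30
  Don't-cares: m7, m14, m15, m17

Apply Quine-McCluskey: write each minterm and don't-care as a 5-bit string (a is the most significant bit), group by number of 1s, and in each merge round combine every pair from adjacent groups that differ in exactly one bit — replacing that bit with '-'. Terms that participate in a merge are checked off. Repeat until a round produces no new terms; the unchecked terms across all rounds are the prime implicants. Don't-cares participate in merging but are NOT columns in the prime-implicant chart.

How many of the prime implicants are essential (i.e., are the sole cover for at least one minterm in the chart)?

3

[col 0] 00001*, 00010*, 00011*, 00100*, 00111*, 01010*, 01011*, 01100*, 01101*, 01110*, 01111*, 10001*, 10101*, 10111*, 11000*, 11001*, 11010*, 11101*, 11110*
[col 1] -0001, -0111, -1010*, -1101, -1110*, 0-010*, 0-011*, 0-100, 0-111*, 00-11*, 000-1, 0001-*, 01-10*, 01-11*, 0101-*, 011-0*, 011-1*, 0110-*, 0111-*, 1-001*, 1-101*, 10-01*, 101-1, 11-01*, 11-10*, 110-0, 1100-
[col 2] -1-10, 0--11, 0-01-, 01-1-, 011--, 1--01
Prime implicants: -0001, -0111, -1-10, -1101, 0--11, 0-01-, 0-100, 000-1, 01-1-, 011--, 1--01, 101-1, 110-0, 1100-
PI chart (minterm → PIs covering it):
  1 | -0001,000-1
  2 | 0-01-  (sole → essential)
  3 | 0--11,0-01-,000-1
  4 | 0-100  (sole → essential)
  10 | -1-10,0-01-,01-1-
  11 | 0--11,0-01-,01-1-
  12 | 0-100,011--
  13 | -1101,011--
  21 | 1--01,101-1
  23 | -0111,101-1
  24 | 110-0,1100-
  25 | 1--01,1100-
  26 | -1-10,110-0
  29 | -1101,1--01
  30 | -1-10  (sole → essential)
Essential prime implicants: -1-10, 0-01-, 0-100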